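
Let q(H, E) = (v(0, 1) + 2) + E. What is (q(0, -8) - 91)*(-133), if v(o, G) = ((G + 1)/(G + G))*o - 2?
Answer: 13167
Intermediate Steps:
v(o, G) = -2 + o*(1 + G)/(2*G) (v(o, G) = ((1 + G)/((2*G)))*o - 2 = ((1 + G)*(1/(2*G)))*o - 2 = ((1 + G)/(2*G))*o - 2 = o*(1 + G)/(2*G) - 2 = -2 + o*(1 + G)/(2*G))
q(H, E) = E (q(H, E) = ((½)*(0 + 1*(-4 + 0))/1 + 2) + E = ((½)*1*(0 + 1*(-4)) + 2) + E = ((½)*1*(0 - 4) + 2) + E = ((½)*1*(-4) + 2) + E = (-2 + 2) + E = 0 + E = E)
(q(0, -8) - 91)*(-133) = (-8 - 91)*(-133) = -99*(-133) = 13167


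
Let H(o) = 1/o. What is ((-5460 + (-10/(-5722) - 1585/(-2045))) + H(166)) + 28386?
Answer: 4453406832845/194244734 ≈ 22927.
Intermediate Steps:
((-5460 + (-10/(-5722) - 1585/(-2045))) + H(166)) + 28386 = ((-5460 + (-10/(-5722) - 1585/(-2045))) + 1/166) + 28386 = ((-5460 + (-10*(-1/5722) - 1585*(-1/2045))) + 1/166) + 28386 = ((-5460 + (5/2861 + 317/409)) + 1/166) + 28386 = ((-5460 + 908982/1170149) + 1/166) + 28386 = (-6388104558/1170149 + 1/166) + 28386 = -1060424186479/194244734 + 28386 = 4453406832845/194244734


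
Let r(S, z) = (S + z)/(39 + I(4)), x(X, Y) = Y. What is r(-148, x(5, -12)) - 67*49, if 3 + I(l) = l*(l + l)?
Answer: -55851/17 ≈ -3285.4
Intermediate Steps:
I(l) = -3 + 2*l² (I(l) = -3 + l*(l + l) = -3 + l*(2*l) = -3 + 2*l²)
r(S, z) = S/68 + z/68 (r(S, z) = (S + z)/(39 + (-3 + 2*4²)) = (S + z)/(39 + (-3 + 2*16)) = (S + z)/(39 + (-3 + 32)) = (S + z)/(39 + 29) = (S + z)/68 = (S + z)*(1/68) = S/68 + z/68)
r(-148, x(5, -12)) - 67*49 = ((1/68)*(-148) + (1/68)*(-12)) - 67*49 = (-37/17 - 3/17) - 3283 = -40/17 - 3283 = -55851/17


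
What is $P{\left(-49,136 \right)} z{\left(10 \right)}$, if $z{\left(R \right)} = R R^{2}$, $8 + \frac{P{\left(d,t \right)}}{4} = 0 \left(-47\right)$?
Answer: $-32000$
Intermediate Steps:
$P{\left(d,t \right)} = -32$ ($P{\left(d,t \right)} = -32 + 4 \cdot 0 \left(-47\right) = -32 + 4 \cdot 0 = -32 + 0 = -32$)
$z{\left(R \right)} = R^{3}$
$P{\left(-49,136 \right)} z{\left(10 \right)} = - 32 \cdot 10^{3} = \left(-32\right) 1000 = -32000$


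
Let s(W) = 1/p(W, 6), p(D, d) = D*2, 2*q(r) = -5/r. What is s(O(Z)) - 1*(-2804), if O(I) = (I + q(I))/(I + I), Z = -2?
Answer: 8420/3 ≈ 2806.7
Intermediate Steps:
q(r) = -5/(2*r) (q(r) = (-5/r)/2 = -5/(2*r))
p(D, d) = 2*D
O(I) = (I - 5/(2*I))/(2*I) (O(I) = (I - 5/(2*I))/(I + I) = (I - 5/(2*I))/((2*I)) = (I - 5/(2*I))*(1/(2*I)) = (I - 5/(2*I))/(2*I))
s(W) = 1/(2*W)
s(O(Z)) - 1*(-2804) = 1/(2*(½ - 5/4/(-2)²)) - 1*(-2804) = 1/(2*(½ - 5/4*¼)) + 2804 = 1/(2*(½ - 5/16)) + 2804 = 1/(2*(3/16)) + 2804 = (½)*(16/3) + 2804 = 8/3 + 2804 = 8420/3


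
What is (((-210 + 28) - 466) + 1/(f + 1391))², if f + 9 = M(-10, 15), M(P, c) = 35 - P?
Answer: 855060843025/2036329 ≈ 4.1990e+5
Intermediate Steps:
f = 36 (f = -9 + (35 - 1*(-10)) = -9 + (35 + 10) = -9 + 45 = 36)
(((-210 + 28) - 466) + 1/(f + 1391))² = (((-210 + 28) - 466) + 1/(36 + 1391))² = ((-182 - 466) + 1/1427)² = (-648 + 1/1427)² = (-924695/1427)² = 855060843025/2036329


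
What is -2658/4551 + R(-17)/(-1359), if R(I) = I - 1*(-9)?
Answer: -1191938/2061603 ≈ -0.57816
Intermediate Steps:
R(I) = 9 + I (R(I) = I + 9 = 9 + I)
-2658/4551 + R(-17)/(-1359) = -2658/4551 + (9 - 17)/(-1359) = -2658*1/4551 - 8*(-1/1359) = -886/1517 + 8/1359 = -1191938/2061603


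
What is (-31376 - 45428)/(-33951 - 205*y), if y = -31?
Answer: 19201/6899 ≈ 2.7832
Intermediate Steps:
(-31376 - 45428)/(-33951 - 205*y) = (-31376 - 45428)/(-33951 - 205*(-31)) = -76804/(-33951 + 6355) = -76804/(-27596) = -76804*(-1/27596) = 19201/6899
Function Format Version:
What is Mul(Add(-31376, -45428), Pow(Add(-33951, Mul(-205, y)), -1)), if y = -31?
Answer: Rational(19201, 6899) ≈ 2.7832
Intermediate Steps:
Mul(Add(-31376, -45428), Pow(Add(-33951, Mul(-205, y)), -1)) = Mul(Add(-31376, -45428), Pow(Add(-33951, Mul(-205, -31)), -1)) = Mul(-76804, Pow(Add(-33951, 6355), -1)) = Mul(-76804, Pow(-27596, -1)) = Mul(-76804, Rational(-1, 27596)) = Rational(19201, 6899)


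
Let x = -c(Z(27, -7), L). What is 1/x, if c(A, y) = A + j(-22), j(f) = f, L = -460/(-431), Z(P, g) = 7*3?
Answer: 1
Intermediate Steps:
Z(P, g) = 21
L = 460/431 (L = -460*(-1/431) = 460/431 ≈ 1.0673)
c(A, y) = -22 + A (c(A, y) = A - 22 = -22 + A)
x = 1 (x = -(-22 + 21) = -1*(-1) = 1)
1/x = 1/1 = 1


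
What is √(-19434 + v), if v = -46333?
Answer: I*√65767 ≈ 256.45*I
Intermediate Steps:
√(-19434 + v) = √(-19434 - 46333) = √(-65767) = I*√65767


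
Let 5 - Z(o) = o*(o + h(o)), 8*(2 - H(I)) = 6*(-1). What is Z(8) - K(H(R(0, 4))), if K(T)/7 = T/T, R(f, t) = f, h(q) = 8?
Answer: -130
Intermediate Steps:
H(I) = 11/4 (H(I) = 2 - 3*(-1)/4 = 2 - 1/8*(-6) = 2 + 3/4 = 11/4)
Z(o) = 5 - o*(8 + o) (Z(o) = 5 - o*(o + 8) = 5 - o*(8 + o))
K(T) = 7 (K(T) = 7*(T/T) = 7*1 = 7)
Z(8) - K(H(R(0, 4))) = (5 - 1*8**2 - 8*8) - 1*7 = (5 - 1*64 - 64) - 7 = (5 - 64 - 64) - 7 = -123 - 7 = -130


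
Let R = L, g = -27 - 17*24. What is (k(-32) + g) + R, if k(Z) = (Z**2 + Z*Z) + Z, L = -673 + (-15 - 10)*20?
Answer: 408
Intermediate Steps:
g = -435 (g = -27 - 408 = -435)
L = -1173 (L = -673 - 25*20 = -673 - 500 = -1173)
R = -1173
k(Z) = Z + 2*Z**2 (k(Z) = (Z**2 + Z**2) + Z = 2*Z**2 + Z = Z + 2*Z**2)
(k(-32) + g) + R = (-32*(1 + 2*(-32)) - 435) - 1173 = (-32*(1 - 64) - 435) - 1173 = (-32*(-63) - 435) - 1173 = (2016 - 435) - 1173 = 1581 - 1173 = 408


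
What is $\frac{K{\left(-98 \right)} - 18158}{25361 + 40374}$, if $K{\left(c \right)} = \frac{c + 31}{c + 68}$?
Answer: $- \frac{544673}{1972050} \approx -0.2762$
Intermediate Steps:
$K{\left(c \right)} = \frac{31 + c}{68 + c}$
$\frac{K{\left(-98 \right)} - 18158}{25361 + 40374} = \frac{\frac{31 - 98}{68 - 98} - 18158}{25361 + 40374} = \frac{\frac{1}{-30} \left(-67\right) - 18158}{65735} = \left(\left(- \frac{1}{30}\right) \left(-67\right) - 18158\right) \frac{1}{65735} = \left(\frac{67}{30} - 18158\right) \frac{1}{65735} = \left(- \frac{544673}{30}\right) \frac{1}{65735} = - \frac{544673}{1972050}$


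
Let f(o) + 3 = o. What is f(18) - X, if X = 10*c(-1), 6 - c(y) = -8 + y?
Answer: -135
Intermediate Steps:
f(o) = -3 + o
c(y) = 14 - y (c(y) = 6 - (-8 + y) = 6 + (8 - y) = 14 - y)
X = 150 (X = 10*(14 - 1*(-1)) = 10*(14 + 1) = 10*15 = 150)
f(18) - X = (-3 + 18) - 1*150 = 15 - 150 = -135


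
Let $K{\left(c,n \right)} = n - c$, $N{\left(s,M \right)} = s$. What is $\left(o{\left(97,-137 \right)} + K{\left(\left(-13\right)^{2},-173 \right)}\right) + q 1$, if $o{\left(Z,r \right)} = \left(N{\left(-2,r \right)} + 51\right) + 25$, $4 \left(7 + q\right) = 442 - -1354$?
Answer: $174$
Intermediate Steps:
$q = 442$ ($q = -7 + \frac{442 - -1354}{4} = -7 + \frac{442 + 1354}{4} = -7 + \frac{1}{4} \cdot 1796 = -7 + 449 = 442$)
$o{\left(Z,r \right)} = 74$ ($o{\left(Z,r \right)} = \left(-2 + 51\right) + 25 = 49 + 25 = 74$)
$\left(o{\left(97,-137 \right)} + K{\left(\left(-13\right)^{2},-173 \right)}\right) + q 1 = \left(74 - 342\right) + 442 \cdot 1 = \left(74 - 342\right) + 442 = -268 + 442 = 174$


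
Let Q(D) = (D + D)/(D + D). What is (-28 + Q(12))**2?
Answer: 729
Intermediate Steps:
Q(D) = 1 (Q(D) = (2*D)/((2*D)) = (2*D)*(1/(2*D)) = 1)
(-28 + Q(12))**2 = (-28 + 1)**2 = (-27)**2 = 729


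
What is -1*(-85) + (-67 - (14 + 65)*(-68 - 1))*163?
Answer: 877677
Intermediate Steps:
-1*(-85) + (-67 - (14 + 65)*(-68 - 1))*163 = 85 + (-67 - 79*(-69))*163 = 85 + (-67 - 1*(-5451))*163 = 85 + (-67 + 5451)*163 = 85 + 5384*163 = 85 + 877592 = 877677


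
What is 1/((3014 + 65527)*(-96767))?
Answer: -1/6632506947 ≈ -1.5077e-10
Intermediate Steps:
1/((3014 + 65527)*(-96767)) = -1/96767/68541 = (1/68541)*(-1/96767) = -1/6632506947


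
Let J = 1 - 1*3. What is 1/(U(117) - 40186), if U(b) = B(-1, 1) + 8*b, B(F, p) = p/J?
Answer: -2/78501 ≈ -2.5477e-5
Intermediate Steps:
J = -2 (J = 1 - 3 = -2)
B(F, p) = -p/2 (B(F, p) = p/(-2) = p*(-½) = -p/2)
U(b) = -½ + 8*b (U(b) = -½*1 + 8*b = -½ + 8*b)
1/(U(117) - 40186) = 1/((-½ + 8*117) - 40186) = 1/((-½ + 936) - 40186) = 1/(1871/2 - 40186) = 1/(-78501/2) = -2/78501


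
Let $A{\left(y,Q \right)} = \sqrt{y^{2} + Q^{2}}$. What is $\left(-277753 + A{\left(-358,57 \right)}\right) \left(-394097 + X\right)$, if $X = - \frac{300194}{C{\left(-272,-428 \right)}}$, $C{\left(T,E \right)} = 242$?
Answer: $\frac{13286546401002}{121} - \frac{47835834 \sqrt{131413}}{121} \approx 1.0966 \cdot 10^{11}$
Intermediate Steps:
$A{\left(y,Q \right)} = \sqrt{Q^{2} + y^{2}}$
$X = - \frac{150097}{121}$ ($X = - \frac{300194}{242} = \left(-300194\right) \frac{1}{242} = - \frac{150097}{121} \approx -1240.5$)
$\left(-277753 + A{\left(-358,57 \right)}\right) \left(-394097 + X\right) = \left(-277753 + \sqrt{57^{2} + \left(-358\right)^{2}}\right) \left(-394097 - \frac{150097}{121}\right) = \left(-277753 + \sqrt{3249 + 128164}\right) \left(- \frac{47835834}{121}\right) = \left(-277753 + \sqrt{131413}\right) \left(- \frac{47835834}{121}\right) = \frac{13286546401002}{121} - \frac{47835834 \sqrt{131413}}{121}$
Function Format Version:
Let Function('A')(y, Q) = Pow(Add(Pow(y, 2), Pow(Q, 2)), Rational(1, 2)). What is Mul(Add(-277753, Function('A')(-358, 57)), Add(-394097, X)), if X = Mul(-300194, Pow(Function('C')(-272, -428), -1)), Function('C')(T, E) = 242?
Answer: Add(Rational(13286546401002, 121), Mul(Rational(-47835834, 121), Pow(131413, Rational(1, 2)))) ≈ 1.0966e+11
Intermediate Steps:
Function('A')(y, Q) = Pow(Add(Pow(Q, 2), Pow(y, 2)), Rational(1, 2))
X = Rational(-150097, 121) (X = Mul(-300194, Pow(242, -1)) = Mul(-300194, Rational(1, 242)) = Rational(-150097, 121) ≈ -1240.5)
Mul(Add(-277753, Function('A')(-358, 57)), Add(-394097, X)) = Mul(Add(-277753, Pow(Add(Pow(57, 2), Pow(-358, 2)), Rational(1, 2))), Add(-394097, Rational(-150097, 121))) = Mul(Add(-277753, Pow(Add(3249, 128164), Rational(1, 2))), Rational(-47835834, 121)) = Mul(Add(-277753, Pow(131413, Rational(1, 2))), Rational(-47835834, 121)) = Add(Rational(13286546401002, 121), Mul(Rational(-47835834, 121), Pow(131413, Rational(1, 2))))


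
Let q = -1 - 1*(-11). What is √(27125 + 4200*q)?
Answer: 5*√2765 ≈ 262.92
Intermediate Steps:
q = 10 (q = -1 + 11 = 10)
√(27125 + 4200*q) = √(27125 + 4200*10) = √(27125 + 42000) = √69125 = 5*√2765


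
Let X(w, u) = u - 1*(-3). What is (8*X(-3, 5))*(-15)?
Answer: -960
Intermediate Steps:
X(w, u) = 3 + u (X(w, u) = u + 3 = 3 + u)
(8*X(-3, 5))*(-15) = (8*(3 + 5))*(-15) = (8*8)*(-15) = 64*(-15) = -960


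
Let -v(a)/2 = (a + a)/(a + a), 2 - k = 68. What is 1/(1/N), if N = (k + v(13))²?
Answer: 4624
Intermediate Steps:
k = -66 (k = 2 - 1*68 = 2 - 68 = -66)
v(a) = -2 (v(a) = -2*(a + a)/(a + a) = -2*2*a/(2*a) = -2*2*a*1/(2*a) = -2*1 = -2)
N = 4624 (N = (-66 - 2)² = (-68)² = 4624)
1/(1/N) = 1/(1/4624) = 4624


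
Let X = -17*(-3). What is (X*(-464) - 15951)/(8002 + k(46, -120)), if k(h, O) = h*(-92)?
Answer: -7923/754 ≈ -10.508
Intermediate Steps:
k(h, O) = -92*h
X = 51
(X*(-464) - 15951)/(8002 + k(46, -120)) = (51*(-464) - 15951)/(8002 - 92*46) = (-23664 - 15951)/(8002 - 4232) = -39615/3770 = -39615*1/3770 = -7923/754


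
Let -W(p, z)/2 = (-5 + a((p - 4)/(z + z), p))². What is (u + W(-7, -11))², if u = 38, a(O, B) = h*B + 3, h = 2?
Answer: 224676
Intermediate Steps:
a(O, B) = 3 + 2*B (a(O, B) = 2*B + 3 = 3 + 2*B)
W(p, z) = -2*(-2 + 2*p)² (W(p, z) = -2*(-5 + (3 + 2*p))² = -2*(-2 + 2*p)²)
(u + W(-7, -11))² = (38 - 8*(-1 - 7)²)² = (38 - 8*(-8)²)² = (38 - 8*64)² = (38 - 512)² = (-474)² = 224676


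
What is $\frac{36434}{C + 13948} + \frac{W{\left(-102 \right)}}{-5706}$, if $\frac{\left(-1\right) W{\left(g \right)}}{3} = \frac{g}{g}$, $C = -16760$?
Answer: $- \frac{8661832}{668553} \approx -12.956$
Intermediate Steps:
$W{\left(g \right)} = -3$ ($W{\left(g \right)} = - 3 \frac{g}{g} = \left(-3\right) 1 = -3$)
$\frac{36434}{C + 13948} + \frac{W{\left(-102 \right)}}{-5706} = \frac{36434}{-16760 + 13948} - \frac{3}{-5706} = \frac{36434}{-2812} - - \frac{1}{1902} = 36434 \left(- \frac{1}{2812}\right) + \frac{1}{1902} = - \frac{18217}{1406} + \frac{1}{1902} = - \frac{8661832}{668553}$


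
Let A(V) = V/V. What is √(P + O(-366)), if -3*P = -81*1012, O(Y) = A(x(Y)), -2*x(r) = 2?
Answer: 5*√1093 ≈ 165.30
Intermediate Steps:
x(r) = -1 (x(r) = -½*2 = -1)
A(V) = 1
O(Y) = 1
P = 27324 (P = -(-27)*1012 = -⅓*(-81972) = 27324)
√(P + O(-366)) = √(27324 + 1) = √27325 = 5*√1093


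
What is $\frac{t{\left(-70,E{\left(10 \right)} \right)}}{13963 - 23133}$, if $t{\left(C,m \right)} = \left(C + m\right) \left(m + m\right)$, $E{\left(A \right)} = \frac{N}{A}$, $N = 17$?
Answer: $\frac{11611}{458500} \approx 0.025324$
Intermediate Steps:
$E{\left(A \right)} = \frac{17}{A}$
$t{\left(C,m \right)} = 2 m \left(C + m\right)$ ($t{\left(C,m \right)} = \left(C + m\right) 2 m = 2 m \left(C + m\right)$)
$\frac{t{\left(-70,E{\left(10 \right)} \right)}}{13963 - 23133} = \frac{2 \cdot \frac{17}{10} \left(-70 + \frac{17}{10}\right)}{13963 - 23133} = \frac{2 \cdot 17 \cdot \frac{1}{10} \left(-70 + 17 \cdot \frac{1}{10}\right)}{-9170} = 2 \cdot \frac{17}{10} \left(-70 + \frac{17}{10}\right) \left(- \frac{1}{9170}\right) = 2 \cdot \frac{17}{10} \left(- \frac{683}{10}\right) \left(- \frac{1}{9170}\right) = \left(- \frac{11611}{50}\right) \left(- \frac{1}{9170}\right) = \frac{11611}{458500}$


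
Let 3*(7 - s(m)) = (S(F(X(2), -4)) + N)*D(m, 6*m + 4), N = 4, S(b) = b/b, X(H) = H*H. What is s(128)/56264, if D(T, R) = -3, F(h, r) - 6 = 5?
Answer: 3/14066 ≈ 0.00021328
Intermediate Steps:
X(H) = H²
F(h, r) = 11 (F(h, r) = 6 + 5 = 11)
S(b) = 1
s(m) = 12 (s(m) = 7 - (1 + 4)*(-3)/3 = 7 - 5*(-3)/3 = 7 - ⅓*(-15) = 7 + 5 = 12)
s(128)/56264 = 12/56264 = 12*(1/56264) = 3/14066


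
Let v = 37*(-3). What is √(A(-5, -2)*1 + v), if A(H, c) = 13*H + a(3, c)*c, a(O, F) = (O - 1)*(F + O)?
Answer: 6*I*√5 ≈ 13.416*I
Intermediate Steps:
a(O, F) = (-1 + O)*(F + O)
A(H, c) = 13*H + c*(6 + 2*c) (A(H, c) = 13*H + (3² - c - 1*3 + c*3)*c = 13*H + (9 - c - 3 + 3*c)*c = 13*H + (6 + 2*c)*c = 13*H + c*(6 + 2*c))
v = -111
√(A(-5, -2)*1 + v) = √((13*(-5) + 2*(-2)*(3 - 2))*1 - 111) = √((-65 + 2*(-2)*1)*1 - 111) = √((-65 - 4)*1 - 111) = √(-69*1 - 111) = √(-69 - 111) = √(-180) = 6*I*√5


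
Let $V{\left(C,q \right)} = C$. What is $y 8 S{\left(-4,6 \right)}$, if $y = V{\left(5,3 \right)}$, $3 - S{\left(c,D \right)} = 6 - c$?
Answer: $-280$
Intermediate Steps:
$S{\left(c,D \right)} = -3 + c$ ($S{\left(c,D \right)} = 3 - \left(6 - c\right) = 3 + \left(-6 + c\right) = -3 + c$)
$y = 5$
$y 8 S{\left(-4,6 \right)} = 5 \cdot 8 \left(-3 - 4\right) = 40 \left(-7\right) = -280$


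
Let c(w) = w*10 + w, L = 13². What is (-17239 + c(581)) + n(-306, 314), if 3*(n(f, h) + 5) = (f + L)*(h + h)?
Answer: -118595/3 ≈ -39532.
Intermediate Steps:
L = 169
n(f, h) = -5 + 2*h*(169 + f)/3 (n(f, h) = -5 + ((f + 169)*(h + h))/3 = -5 + ((169 + f)*(2*h))/3 = -5 + (2*h*(169 + f))/3 = -5 + 2*h*(169 + f)/3)
c(w) = 11*w (c(w) = 10*w + w = 11*w)
(-17239 + c(581)) + n(-306, 314) = (-17239 + 11*581) + (-5 + (338/3)*314 + (⅔)*(-306)*314) = (-17239 + 6391) + (-5 + 106132/3 - 64056) = -10848 - 86051/3 = -118595/3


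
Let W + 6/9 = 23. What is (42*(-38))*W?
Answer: -35644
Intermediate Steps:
W = 67/3 (W = -⅔ + 23 = 67/3 ≈ 22.333)
(42*(-38))*W = (42*(-38))*(67/3) = -1596*67/3 = -35644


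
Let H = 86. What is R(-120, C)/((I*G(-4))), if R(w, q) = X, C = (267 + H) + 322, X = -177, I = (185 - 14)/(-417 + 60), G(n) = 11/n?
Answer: -28084/209 ≈ -134.37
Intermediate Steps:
I = -57/119 (I = 171/(-357) = 171*(-1/357) = -57/119 ≈ -0.47899)
C = 675 (C = (267 + 86) + 322 = 353 + 322 = 675)
R(w, q) = -177
R(-120, C)/((I*G(-4))) = -177/((-627/(119*(-4)))) = -177/((-627*(-1)/(119*4))) = -177/((-57/119*(-11/4))) = -177/627/476 = -177*476/627 = -28084/209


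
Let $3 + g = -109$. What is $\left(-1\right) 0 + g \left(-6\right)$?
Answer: $672$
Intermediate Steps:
$g = -112$ ($g = -3 - 109 = -112$)
$\left(-1\right) 0 + g \left(-6\right) = \left(-1\right) 0 - -672 = 0 + 672 = 672$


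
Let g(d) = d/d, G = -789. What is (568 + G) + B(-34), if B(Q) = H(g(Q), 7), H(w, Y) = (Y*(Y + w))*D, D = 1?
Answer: -165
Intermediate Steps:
g(d) = 1
H(w, Y) = Y*(Y + w) (H(w, Y) = (Y*(Y + w))*1 = Y*(Y + w))
B(Q) = 56 (B(Q) = 7*(7 + 1) = 7*8 = 56)
(568 + G) + B(-34) = (568 - 789) + 56 = -221 + 56 = -165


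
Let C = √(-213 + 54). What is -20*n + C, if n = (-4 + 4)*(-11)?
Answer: I*√159 ≈ 12.61*I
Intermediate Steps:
C = I*√159 (C = √(-159) = I*√159 ≈ 12.61*I)
n = 0 (n = 0*(-11) = 0)
-20*n + C = -20*0 + I*√159 = 0 + I*√159 = I*√159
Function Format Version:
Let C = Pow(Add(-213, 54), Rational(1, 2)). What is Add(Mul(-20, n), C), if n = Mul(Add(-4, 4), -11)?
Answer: Mul(I, Pow(159, Rational(1, 2))) ≈ Mul(12.610, I)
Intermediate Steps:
C = Mul(I, Pow(159, Rational(1, 2))) (C = Pow(-159, Rational(1, 2)) = Mul(I, Pow(159, Rational(1, 2))) ≈ Mul(12.610, I))
n = 0 (n = Mul(0, -11) = 0)
Add(Mul(-20, n), C) = Add(Mul(-20, 0), Mul(I, Pow(159, Rational(1, 2)))) = Add(0, Mul(I, Pow(159, Rational(1, 2)))) = Mul(I, Pow(159, Rational(1, 2)))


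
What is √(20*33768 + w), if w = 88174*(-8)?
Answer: 4*I*√1877 ≈ 173.3*I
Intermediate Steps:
w = -705392
√(20*33768 + w) = √(20*33768 - 705392) = √(675360 - 705392) = √(-30032) = 4*I*√1877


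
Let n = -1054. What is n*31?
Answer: -32674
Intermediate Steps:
n*31 = -1054*31 = -32674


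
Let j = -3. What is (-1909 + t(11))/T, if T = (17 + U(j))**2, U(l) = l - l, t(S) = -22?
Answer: -1931/289 ≈ -6.6817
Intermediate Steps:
U(l) = 0
T = 289 (T = (17 + 0)**2 = 17**2 = 289)
(-1909 + t(11))/T = (-1909 - 22)/289 = -1931*1/289 = -1931/289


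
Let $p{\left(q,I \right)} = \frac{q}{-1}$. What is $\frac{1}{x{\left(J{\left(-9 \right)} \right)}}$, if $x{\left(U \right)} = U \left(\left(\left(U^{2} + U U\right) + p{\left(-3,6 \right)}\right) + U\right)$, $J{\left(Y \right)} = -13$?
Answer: $- \frac{1}{4264} \approx -0.00023452$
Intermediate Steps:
$p{\left(q,I \right)} = - q$ ($p{\left(q,I \right)} = q \left(-1\right) = - q$)
$x{\left(U \right)} = U \left(3 + U + 2 U^{2}\right)$ ($x{\left(U \right)} = U \left(\left(\left(U^{2} + U U\right) - -3\right) + U\right) = U \left(\left(\left(U^{2} + U^{2}\right) + 3\right) + U\right) = U \left(\left(2 U^{2} + 3\right) + U\right) = U \left(\left(3 + 2 U^{2}\right) + U\right) = U \left(3 + U + 2 U^{2}\right)$)
$\frac{1}{x{\left(J{\left(-9 \right)} \right)}} = \frac{1}{\left(-13\right) \left(3 - 13 + 2 \left(-13\right)^{2}\right)} = \frac{1}{\left(-13\right) \left(3 - 13 + 2 \cdot 169\right)} = \frac{1}{\left(-13\right) \left(3 - 13 + 338\right)} = \frac{1}{\left(-13\right) 328} = \frac{1}{-4264} = - \frac{1}{4264}$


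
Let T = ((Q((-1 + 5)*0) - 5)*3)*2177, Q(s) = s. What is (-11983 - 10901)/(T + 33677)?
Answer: -11442/511 ≈ -22.391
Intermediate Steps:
T = -32655 (T = (((-1 + 5)*0 - 5)*3)*2177 = ((4*0 - 5)*3)*2177 = ((0 - 5)*3)*2177 = -5*3*2177 = -15*2177 = -32655)
(-11983 - 10901)/(T + 33677) = (-11983 - 10901)/(-32655 + 33677) = -22884/1022 = -22884*1/1022 = -11442/511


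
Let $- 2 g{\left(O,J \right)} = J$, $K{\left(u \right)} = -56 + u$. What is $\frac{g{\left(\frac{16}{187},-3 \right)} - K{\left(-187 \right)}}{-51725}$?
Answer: $- \frac{489}{103450} \approx -0.0047269$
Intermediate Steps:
$g{\left(O,J \right)} = - \frac{J}{2}$
$\frac{g{\left(\frac{16}{187},-3 \right)} - K{\left(-187 \right)}}{-51725} = \frac{\left(- \frac{1}{2}\right) \left(-3\right) - \left(-56 - 187\right)}{-51725} = \left(\frac{3}{2} - -243\right) \left(- \frac{1}{51725}\right) = \left(\frac{3}{2} + 243\right) \left(- \frac{1}{51725}\right) = \frac{489}{2} \left(- \frac{1}{51725}\right) = - \frac{489}{103450}$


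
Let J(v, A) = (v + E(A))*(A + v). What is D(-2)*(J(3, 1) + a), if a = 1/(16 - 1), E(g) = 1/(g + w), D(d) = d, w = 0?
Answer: -482/15 ≈ -32.133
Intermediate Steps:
E(g) = 1/g (E(g) = 1/(g + 0) = 1/g)
a = 1/15 ≈ 0.066667
J(v, A) = (A + v)*(v + 1/A) (J(v, A) = (v + 1/A)*(A + v) = (A + v)*(v + 1/A))
D(-2)*(J(3, 1) + a) = -2*((1 + 3**2 + 1*3 + 3/1) + 1/15) = -2*((1 + 9 + 3 + 3*1) + 1/15) = -2*((1 + 9 + 3 + 3) + 1/15) = -2*(16 + 1/15) = -2*241/15 = -482/15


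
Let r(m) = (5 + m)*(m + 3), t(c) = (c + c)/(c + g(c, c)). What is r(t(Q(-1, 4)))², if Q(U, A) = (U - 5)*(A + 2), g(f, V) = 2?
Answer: 110817729/83521 ≈ 1326.8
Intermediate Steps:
Q(U, A) = (-5 + U)*(2 + A)
t(c) = 2*c/(2 + c) (t(c) = (c + c)/(c + 2) = (2*c)/(2 + c) = 2*c/(2 + c))
r(m) = (3 + m)*(5 + m) (r(m) = (5 + m)*(3 + m) = (3 + m)*(5 + m))
r(t(Q(-1, 4)))² = (15 + (2*(-10 - 5*4 + 2*(-1) + 4*(-1))/(2 + (-10 - 5*4 + 2*(-1) + 4*(-1))))² + 8*(2*(-10 - 5*4 + 2*(-1) + 4*(-1))/(2 + (-10 - 5*4 + 2*(-1) + 4*(-1)))))² = (15 + (2*(-10 - 20 - 2 - 4)/(2 + (-10 - 20 - 2 - 4)))² + 8*(2*(-10 - 20 - 2 - 4)/(2 + (-10 - 20 - 2 - 4))))² = (15 + (2*(-36)/(2 - 36))² + 8*(2*(-36)/(2 - 36)))² = (15 + (2*(-36)/(-34))² + 8*(2*(-36)/(-34)))² = (15 + (2*(-36)*(-1/34))² + 8*(2*(-36)*(-1/34)))² = (15 + (36/17)² + 8*(36/17))² = (15 + 1296/289 + 288/17)² = (10527/289)² = 110817729/83521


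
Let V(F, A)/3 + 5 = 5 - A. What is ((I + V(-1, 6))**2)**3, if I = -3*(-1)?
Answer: 11390625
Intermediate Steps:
I = 3
V(F, A) = -3*A (V(F, A) = -15 + 3*(5 - A) = -15 + (15 - 3*A) = -3*A)
((I + V(-1, 6))**2)**3 = ((3 - 3*6)**2)**3 = ((3 - 18)**2)**3 = ((-15)**2)**3 = 225**3 = 11390625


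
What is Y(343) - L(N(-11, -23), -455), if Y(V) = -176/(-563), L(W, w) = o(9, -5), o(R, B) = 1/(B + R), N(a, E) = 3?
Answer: 141/2252 ≈ 0.062611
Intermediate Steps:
L(W, w) = 1/4 (L(W, w) = 1/(-5 + 9) = 1/4)
Y(V) = 176/563 (Y(V) = -176*(-1/563) = 176/563)
Y(343) - L(N(-11, -23), -455) = 176/563 - 1*1/4 = 176/563 - 1/4 = 141/2252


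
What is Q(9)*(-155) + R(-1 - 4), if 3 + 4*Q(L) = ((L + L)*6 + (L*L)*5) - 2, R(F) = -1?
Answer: -19686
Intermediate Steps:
Q(L) = -5/4 + 3*L + 5*L²/4 (Q(L) = -¾ + (((L + L)*6 + (L*L)*5) - 2)/4 = -¾ + (((2*L)*6 + L²*5) - 2)/4 = -¾ + ((12*L + 5*L²) - 2)/4 = -¾ + ((5*L² + 12*L) - 2)/4 = -¾ + (-2 + 5*L² + 12*L)/4 = -¾ + (-½ + 3*L + 5*L²/4) = -5/4 + 3*L + 5*L²/4)
Q(9)*(-155) + R(-1 - 4) = (-5/4 + 3*9 + (5/4)*9²)*(-155) - 1 = (-5/4 + 27 + (5/4)*81)*(-155) - 1 = (-5/4 + 27 + 405/4)*(-155) - 1 = 127*(-155) - 1 = -19685 - 1 = -19686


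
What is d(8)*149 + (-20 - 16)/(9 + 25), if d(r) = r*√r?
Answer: -18/17 + 2384*√2 ≈ 3370.4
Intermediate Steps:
d(r) = r^(3/2)
d(8)*149 + (-20 - 16)/(9 + 25) = 8^(3/2)*149 + (-20 - 16)/(9 + 25) = (16*√2)*149 - 36/34 = 2384*√2 - 36*1/34 = 2384*√2 - 18/17 = -18/17 + 2384*√2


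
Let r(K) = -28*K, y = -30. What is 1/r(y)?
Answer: 1/840 ≈ 0.0011905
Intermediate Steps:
1/r(y) = 1/(-28*(-30)) = 1/840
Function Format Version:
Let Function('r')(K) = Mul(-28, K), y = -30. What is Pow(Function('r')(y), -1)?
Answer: Rational(1, 840) ≈ 0.0011905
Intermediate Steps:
Pow(Function('r')(y), -1) = Pow(Mul(-28, -30), -1) = Pow(840, -1) = Rational(1, 840)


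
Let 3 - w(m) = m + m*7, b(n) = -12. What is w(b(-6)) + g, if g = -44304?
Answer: -44205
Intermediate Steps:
w(m) = 3 - 8*m (w(m) = 3 - (m + m*7) = 3 - (m + 7*m) = 3 - 8*m)
w(b(-6)) + g = (3 - 8*(-12)) - 44304 = (3 + 96) - 44304 = 99 - 44304 = -44205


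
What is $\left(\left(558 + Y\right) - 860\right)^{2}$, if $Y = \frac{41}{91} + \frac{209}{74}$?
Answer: $\frac{4046594908225}{45346756} \approx 89237.0$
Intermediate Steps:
$Y = \frac{22053}{6734}$ ($Y = 41 \cdot \frac{1}{91} + 209 \cdot \frac{1}{74} = \frac{41}{91} + \frac{209}{74} = \frac{22053}{6734} \approx 3.2749$)
$\left(\left(558 + Y\right) - 860\right)^{2} = \left(\left(558 + \frac{22053}{6734}\right) - 860\right)^{2} = \left(\frac{3779625}{6734} - 860\right)^{2} = \left(- \frac{2011615}{6734}\right)^{2} = \frac{4046594908225}{45346756}$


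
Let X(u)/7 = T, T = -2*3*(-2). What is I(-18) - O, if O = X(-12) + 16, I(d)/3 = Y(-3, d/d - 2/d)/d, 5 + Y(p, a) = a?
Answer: -5365/54 ≈ -99.352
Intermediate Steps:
Y(p, a) = -5 + a
T = 12 (T = -6*(-2) = 12)
I(d) = 3*(-4 - 2/d)/d (I(d) = 3*((-5 + (d/d - 2/d))/d) = 3*((-5 + (1 - 2/d))/d) = 3*((-4 - 2/d)/d) = 3*(-4 - 2/d)/d)
X(u) = 84 (X(u) = 7*12 = 84)
O = 100 (O = 84 + 16 = 100)
I(-18) - O = 6*(-1 - 2*(-18))/(-18)² - 1*100 = 6*(1/324)*(-1 + 36) - 100 = 6*(1/324)*35 - 100 = 35/54 - 100 = -5365/54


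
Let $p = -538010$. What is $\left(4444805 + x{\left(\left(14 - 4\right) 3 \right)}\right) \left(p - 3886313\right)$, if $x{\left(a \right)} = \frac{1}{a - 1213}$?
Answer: $- \frac{23263994285129422}{1183} \approx -1.9665 \cdot 10^{13}$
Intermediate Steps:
$x{\left(a \right)} = \frac{1}{-1213 + a}$
$\left(4444805 + x{\left(\left(14 - 4\right) 3 \right)}\right) \left(p - 3886313\right) = \left(4444805 + \frac{1}{-1213 + \left(14 - 4\right) 3}\right) \left(-538010 - 3886313\right) = \left(4444805 + \frac{1}{-1213 + 10 \cdot 3}\right) \left(-4424323\right) = \left(4444805 + \frac{1}{-1213 + 30}\right) \left(-4424323\right) = \left(4444805 + \frac{1}{-1183}\right) \left(-4424323\right) = \left(4444805 - \frac{1}{1183}\right) \left(-4424323\right) = \frac{5258204314}{1183} \left(-4424323\right) = - \frac{23263994285129422}{1183}$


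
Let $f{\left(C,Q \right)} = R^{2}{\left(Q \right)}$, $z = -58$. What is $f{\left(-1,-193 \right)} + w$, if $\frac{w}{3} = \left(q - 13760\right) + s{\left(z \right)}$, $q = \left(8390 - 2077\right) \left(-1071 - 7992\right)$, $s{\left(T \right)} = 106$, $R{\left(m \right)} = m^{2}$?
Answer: $1215802882$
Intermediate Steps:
$f{\left(C,Q \right)} = Q^{4}$ ($f{\left(C,Q \right)} = \left(Q^{2}\right)^{2} = Q^{4}$)
$q = -57214719$ ($q = 6313 \left(-9063\right) = -57214719$)
$w = -171685119$ ($w = 3 \left(\left(-57214719 - 13760\right) + 106\right) = 3 \left(-57228479 + 106\right) = 3 \left(-57228373\right) = -171685119$)
$f{\left(-1,-193 \right)} + w = \left(-193\right)^{4} - 171685119 = 1387488001 - 171685119 = 1215802882$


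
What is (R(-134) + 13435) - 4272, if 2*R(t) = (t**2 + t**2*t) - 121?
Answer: -2369943/2 ≈ -1.1850e+6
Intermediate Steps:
R(t) = -121/2 + t**2/2 + t**3/2 (R(t) = ((t**2 + t**2*t) - 121)/2 = ((t**2 + t**3) - 121)/2 = (-121 + t**2 + t**3)/2 = -121/2 + t**2/2 + t**3/2)
(R(-134) + 13435) - 4272 = ((-121/2 + (1/2)*(-134)**2 + (1/2)*(-134)**3) + 13435) - 4272 = ((-121/2 + (1/2)*17956 + (1/2)*(-2406104)) + 13435) - 4272 = ((-121/2 + 8978 - 1203052) + 13435) - 4272 = (-2388269/2 + 13435) - 4272 = -2361399/2 - 4272 = -2369943/2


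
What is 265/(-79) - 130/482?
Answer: -69000/19039 ≈ -3.6241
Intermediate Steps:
265/(-79) - 130/482 = 265*(-1/79) - 130*1/482 = -265/79 - 65/241 = -69000/19039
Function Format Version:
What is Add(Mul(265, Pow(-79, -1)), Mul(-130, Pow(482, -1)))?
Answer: Rational(-69000, 19039) ≈ -3.6241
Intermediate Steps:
Add(Mul(265, Pow(-79, -1)), Mul(-130, Pow(482, -1))) = Add(Mul(265, Rational(-1, 79)), Mul(-130, Rational(1, 482))) = Add(Rational(-265, 79), Rational(-65, 241)) = Rational(-69000, 19039)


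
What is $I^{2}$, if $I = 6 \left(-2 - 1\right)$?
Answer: $324$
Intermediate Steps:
$I = -18$ ($I = 6 \left(-3\right) = -18$)
$I^{2} = \left(-18\right)^{2} = 324$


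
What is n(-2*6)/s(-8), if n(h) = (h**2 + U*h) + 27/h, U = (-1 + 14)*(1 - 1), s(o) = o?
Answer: -567/32 ≈ -17.719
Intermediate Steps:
U = 0 (U = 13*0 = 0)
n(h) = h**2 + 27/h (n(h) = (h**2 + 0*h) + 27/h = (h**2 + 0) + 27/h = h**2 + 27/h)
n(-2*6)/s(-8) = ((27 + (-2*6)**3)/((-2*6)))/(-8) = -(27 + (-12)**3)/(8*(-12)) = -(-1)*(27 - 1728)/96 = -(-1)*(-1701)/96 = -1/8*567/4 = -567/32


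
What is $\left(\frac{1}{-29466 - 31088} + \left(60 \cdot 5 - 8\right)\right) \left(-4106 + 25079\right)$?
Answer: $\frac{370839699291}{60554} \approx 6.1241 \cdot 10^{6}$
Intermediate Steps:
$\left(\frac{1}{-29466 - 31088} + \left(60 \cdot 5 - 8\right)\right) \left(-4106 + 25079\right) = \left(\frac{1}{-60554} + \left(300 - 8\right)\right) 20973 = \left(- \frac{1}{60554} + 292\right) 20973 = \frac{17681767}{60554} \cdot 20973 = \frac{370839699291}{60554}$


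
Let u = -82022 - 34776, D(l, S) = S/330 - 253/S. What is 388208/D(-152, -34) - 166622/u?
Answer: 127187509609057/2404111633 ≈ 52904.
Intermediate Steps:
D(l, S) = -253/S + S/330 (D(l, S) = S*(1/330) - 253/S = S/330 - 253/S = -253/S + S/330)
u = -116798
388208/D(-152, -34) - 166622/u = 388208/(-253/(-34) + (1/330)*(-34)) - 166622/(-116798) = 388208/(-253*(-1/34) - 17/165) - 166622*(-1/116798) = 388208/(253/34 - 17/165) + 83311/58399 = 388208/(41167/5610) + 83311/58399 = 388208*(5610/41167) + 83311/58399 = 2177846880/41167 + 83311/58399 = 127187509609057/2404111633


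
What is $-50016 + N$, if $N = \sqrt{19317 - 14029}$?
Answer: $-50016 + 2 \sqrt{1322} \approx -49943.0$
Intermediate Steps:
$N = 2 \sqrt{1322}$ ($N = \sqrt{5288} = 2 \sqrt{1322} \approx 72.719$)
$-50016 + N = -50016 + 2 \sqrt{1322}$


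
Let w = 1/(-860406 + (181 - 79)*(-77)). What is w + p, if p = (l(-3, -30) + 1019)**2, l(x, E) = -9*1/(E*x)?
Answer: 1126737973942/1085325 ≈ 1.0382e+6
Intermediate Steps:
l(x, E) = -9/(E*x) (l(x, E) = -9*1/(E*x) = -9/(E*x))
p = 103815721/100 (p = (-9/(-30*(-3)) + 1019)**2 = (-9*(-1/30)*(-1/3) + 1019)**2 = (-1/10 + 1019)**2 = (10189/10)**2 = 103815721/100 ≈ 1.0382e+6)
w = -1/868260 (w = 1/(-860406 + 102*(-77)) = 1/(-860406 - 7854) = 1/(-868260) = -1/868260 ≈ -1.1517e-6)
w + p = -1/868260 + 103815721/100 = 1126737973942/1085325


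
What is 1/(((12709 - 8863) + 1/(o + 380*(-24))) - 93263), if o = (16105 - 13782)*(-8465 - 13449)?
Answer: -50915342/4552697135615 ≈ -1.1184e-5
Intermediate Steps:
o = -50906222 (o = 2323*(-21914) = -50906222)
1/(((12709 - 8863) + 1/(o + 380*(-24))) - 93263) = 1/(((12709 - 8863) + 1/(-50906222 + 380*(-24))) - 93263) = 1/((3846 + 1/(-50906222 - 9120)) - 93263) = 1/((3846 + 1/(-50915342)) - 93263) = 1/((3846 - 1/50915342) - 93263) = 1/(195820405331/50915342 - 93263) = 1/(-4552697135615/50915342) = -50915342/4552697135615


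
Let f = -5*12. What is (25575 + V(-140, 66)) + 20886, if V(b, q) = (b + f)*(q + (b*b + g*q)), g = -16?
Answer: -3675539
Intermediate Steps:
f = -60
V(b, q) = (-60 + b)*(b² - 15*q) (V(b, q) = (b - 60)*(q + (b*b - 16*q)) = (-60 + b)*(q + (b² - 16*q)) = (-60 + b)*(b² - 15*q))
(25575 + V(-140, 66)) + 20886 = (25575 + ((-140)³ - 60*(-140)² + 900*66 - 15*(-140)*66)) + 20886 = (25575 + (-2744000 - 60*19600 + 59400 + 138600)) + 20886 = (25575 + (-2744000 - 1176000 + 59400 + 138600)) + 20886 = (25575 - 3722000) + 20886 = -3696425 + 20886 = -3675539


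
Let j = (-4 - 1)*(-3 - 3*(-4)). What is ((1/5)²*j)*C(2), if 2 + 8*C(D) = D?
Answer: 0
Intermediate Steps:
C(D) = -¼ + D/8
j = -45 (j = -5*(-3 + 12) = -5*9 = -45)
((1/5)²*j)*C(2) = ((1/5)²*(-45))*(-¼ + (⅛)*2) = ((⅕)²*(-45))*(-¼ + ¼) = ((1/25)*(-45))*0 = -9/5*0 = 0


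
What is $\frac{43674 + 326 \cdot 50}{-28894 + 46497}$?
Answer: $\frac{59974}{17603} \approx 3.407$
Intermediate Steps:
$\frac{43674 + 326 \cdot 50}{-28894 + 46497} = \frac{43674 + 16300}{17603} = 59974 \cdot \frac{1}{17603} = \frac{59974}{17603}$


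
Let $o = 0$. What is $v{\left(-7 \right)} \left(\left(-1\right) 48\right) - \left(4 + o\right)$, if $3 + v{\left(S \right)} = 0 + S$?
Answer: $476$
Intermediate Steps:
$v{\left(S \right)} = -3 + S$ ($v{\left(S \right)} = -3 + \left(0 + S\right) = -3 + S$)
$v{\left(-7 \right)} \left(\left(-1\right) 48\right) - \left(4 + o\right) = \left(-3 - 7\right) \left(\left(-1\right) 48\right) + \left(\left(-4 + 0\right) - 0\right) = \left(-10\right) \left(-48\right) + \left(-4 + 0\right) = 480 - 4 = 476$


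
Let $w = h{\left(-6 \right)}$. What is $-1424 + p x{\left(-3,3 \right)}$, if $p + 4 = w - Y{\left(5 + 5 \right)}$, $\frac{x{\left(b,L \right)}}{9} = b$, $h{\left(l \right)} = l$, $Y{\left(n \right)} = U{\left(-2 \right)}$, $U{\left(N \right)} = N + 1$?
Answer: $-1181$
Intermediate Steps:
$U{\left(N \right)} = 1 + N$
$Y{\left(n \right)} = -1$ ($Y{\left(n \right)} = 1 - 2 = -1$)
$x{\left(b,L \right)} = 9 b$
$w = -6$
$p = -9$ ($p = -4 - 5 = -9$)
$-1424 + p x{\left(-3,3 \right)} = -1424 - 9 \cdot 9 \left(-3\right) = -1424 - -243 = -1424 + 243 = -1181$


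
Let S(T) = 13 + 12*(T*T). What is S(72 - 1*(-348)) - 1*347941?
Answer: 1768872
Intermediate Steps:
S(T) = 13 + 12*T²
S(72 - 1*(-348)) - 1*347941 = (13 + 12*(72 - 1*(-348))²) - 1*347941 = (13 + 12*(72 + 348)²) - 347941 = (13 + 12*420²) - 347941 = (13 + 12*176400) - 347941 = (13 + 2116800) - 347941 = 2116813 - 347941 = 1768872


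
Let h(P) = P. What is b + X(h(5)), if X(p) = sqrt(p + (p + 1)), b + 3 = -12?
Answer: -15 + sqrt(11) ≈ -11.683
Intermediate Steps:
b = -15 (b = -3 - 12 = -15)
X(p) = sqrt(1 + 2*p) (X(p) = sqrt(p + (1 + p)) = sqrt(1 + 2*p))
b + X(h(5)) = -15 + sqrt(1 + 2*5) = -15 + sqrt(1 + 10) = -15 + sqrt(11)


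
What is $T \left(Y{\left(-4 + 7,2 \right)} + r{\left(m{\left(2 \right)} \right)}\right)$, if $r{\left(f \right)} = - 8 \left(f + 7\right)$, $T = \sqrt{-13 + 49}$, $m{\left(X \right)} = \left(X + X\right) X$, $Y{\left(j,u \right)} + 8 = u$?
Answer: $-756$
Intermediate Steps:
$Y{\left(j,u \right)} = -8 + u$
$m{\left(X \right)} = 2 X^{2}$ ($m{\left(X \right)} = 2 X X = 2 X^{2}$)
$T = 6$ ($T = \sqrt{36} = 6$)
$r{\left(f \right)} = -56 - 8 f$ ($r{\left(f \right)} = - 8 \left(7 + f\right) = -56 - 8 f$)
$T \left(Y{\left(-4 + 7,2 \right)} + r{\left(m{\left(2 \right)} \right)}\right) = 6 \left(\left(-8 + 2\right) - \left(56 + 8 \cdot 2 \cdot 2^{2}\right)\right) = 6 \left(-6 - \left(56 + 8 \cdot 2 \cdot 4\right)\right) = 6 \left(-6 - 120\right) = 6 \left(-126\right) = -756$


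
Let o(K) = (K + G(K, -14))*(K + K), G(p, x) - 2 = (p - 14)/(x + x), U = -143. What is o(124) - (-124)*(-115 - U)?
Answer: 236220/7 ≈ 33746.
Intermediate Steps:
G(p, x) = 2 + (-14 + p)/(2*x) (G(p, x) = 2 + (p - 14)/(x + x) = 2 + (-14 + p)/((2*x)) = 2 + (-14 + p)*(1/(2*x)) = 2 + (-14 + p)/(2*x))
o(K) = 2*K*(5/2 + 27*K/28) (o(K) = (K + (½)*(-14 + K + 4*(-14))/(-14))*(K + K) = (K + (½)*(-1/14)*(-14 + K - 56))*(2*K) = (K + (½)*(-1/14)*(-70 + K))*(2*K) = (K + (5/2 - K/28))*(2*K) = (5/2 + 27*K/28)*(2*K) = 2*K*(5/2 + 27*K/28))
o(124) - (-124)*(-115 - U) = (1/14)*124*(70 + 27*124) - (-124)*(-115 - 1*(-143)) = (1/14)*124*(70 + 3348) - (-124)*(-115 + 143) = (1/14)*124*3418 - (-124)*28 = 211916/7 - 1*(-3472) = 211916/7 + 3472 = 236220/7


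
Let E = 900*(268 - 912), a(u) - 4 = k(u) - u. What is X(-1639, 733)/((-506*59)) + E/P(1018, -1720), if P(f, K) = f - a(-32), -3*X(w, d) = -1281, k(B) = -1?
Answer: -17303798141/29346482 ≈ -589.64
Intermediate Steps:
a(u) = 3 - u (a(u) = 4 + (-1 - u) = 3 - u)
X(w, d) = 427 (X(w, d) = -⅓*(-1281) = 427)
P(f, K) = -35 + f (P(f, K) = f - (3 - 1*(-32)) = f - (3 + 32) = f - 1*35 = f - 35 = -35 + f)
E = -579600 (E = 900*(-644) = -579600)
X(-1639, 733)/((-506*59)) + E/P(1018, -1720) = 427/((-506*59)) - 579600/(-35 + 1018) = 427/(-29854) - 579600/983 = 427*(-1/29854) - 579600*1/983 = -427/29854 - 579600/983 = -17303798141/29346482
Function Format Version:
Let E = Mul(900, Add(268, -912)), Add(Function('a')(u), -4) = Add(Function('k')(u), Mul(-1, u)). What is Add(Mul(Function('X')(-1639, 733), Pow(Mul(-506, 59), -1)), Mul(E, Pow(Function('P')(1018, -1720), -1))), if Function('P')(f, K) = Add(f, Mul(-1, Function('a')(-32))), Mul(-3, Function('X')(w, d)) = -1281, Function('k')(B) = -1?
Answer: Rational(-17303798141, 29346482) ≈ -589.64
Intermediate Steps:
Function('a')(u) = Add(3, Mul(-1, u)) (Function('a')(u) = Add(4, Add(-1, Mul(-1, u))) = Add(3, Mul(-1, u)))
Function('X')(w, d) = 427 (Function('X')(w, d) = Mul(Rational(-1, 3), -1281) = 427)
Function('P')(f, K) = Add(-35, f) (Function('P')(f, K) = Add(f, Mul(-1, Add(3, Mul(-1, -32)))) = Add(f, Mul(-1, Add(3, 32))) = Add(f, Mul(-1, 35)) = Add(f, -35) = Add(-35, f))
E = -579600 (E = Mul(900, -644) = -579600)
Add(Mul(Function('X')(-1639, 733), Pow(Mul(-506, 59), -1)), Mul(E, Pow(Function('P')(1018, -1720), -1))) = Add(Mul(427, Pow(Mul(-506, 59), -1)), Mul(-579600, Pow(Add(-35, 1018), -1))) = Add(Mul(427, Pow(-29854, -1)), Mul(-579600, Pow(983, -1))) = Add(Mul(427, Rational(-1, 29854)), Mul(-579600, Rational(1, 983))) = Add(Rational(-427, 29854), Rational(-579600, 983)) = Rational(-17303798141, 29346482)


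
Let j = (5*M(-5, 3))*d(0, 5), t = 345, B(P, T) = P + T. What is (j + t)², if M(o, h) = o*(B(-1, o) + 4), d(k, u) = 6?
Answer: 416025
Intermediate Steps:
M(o, h) = o*(3 + o) (M(o, h) = o*((-1 + o) + 4) = o*(3 + o))
j = 300 (j = (5*(-5*(3 - 5)))*6 = (5*(-5*(-2)))*6 = (5*10)*6 = 50*6 = 300)
(j + t)² = (300 + 345)² = 645² = 416025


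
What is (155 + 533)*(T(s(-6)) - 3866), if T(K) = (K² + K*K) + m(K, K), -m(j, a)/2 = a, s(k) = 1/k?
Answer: -23935864/9 ≈ -2.6595e+6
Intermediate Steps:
m(j, a) = -2*a
T(K) = -2*K + 2*K² (T(K) = (K² + K*K) - 2*K = (K² + K²) - 2*K = 2*K² - 2*K = -2*K + 2*K²)
(155 + 533)*(T(s(-6)) - 3866) = (155 + 533)*(2*(-1 + 1/(-6))/(-6) - 3866) = 688*(2*(-⅙)*(-1 - ⅙) - 3866) = 688*(2*(-⅙)*(-7/6) - 3866) = 688*(7/18 - 3866) = 688*(-69581/18) = -23935864/9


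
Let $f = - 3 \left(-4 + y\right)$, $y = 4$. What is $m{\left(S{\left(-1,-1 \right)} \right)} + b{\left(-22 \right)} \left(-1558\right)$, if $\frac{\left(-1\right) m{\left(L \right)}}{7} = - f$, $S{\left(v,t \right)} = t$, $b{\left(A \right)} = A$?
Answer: $34276$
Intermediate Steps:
$f = 0$ ($f = - 3 \left(-4 + 4\right) = \left(-3\right) 0 = 0$)
$m{\left(L \right)} = 0$ ($m{\left(L \right)} = - 7 \left(\left(-1\right) 0\right) = \left(-7\right) 0 = 0$)
$m{\left(S{\left(-1,-1 \right)} \right)} + b{\left(-22 \right)} \left(-1558\right) = 0 - -34276 = 0 + 34276 = 34276$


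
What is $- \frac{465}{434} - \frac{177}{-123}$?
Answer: $\frac{211}{574} \approx 0.3676$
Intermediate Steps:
$- \frac{465}{434} - \frac{177}{-123} = \left(-465\right) \frac{1}{434} - - \frac{59}{41} = - \frac{15}{14} + \frac{59}{41} = \frac{211}{574}$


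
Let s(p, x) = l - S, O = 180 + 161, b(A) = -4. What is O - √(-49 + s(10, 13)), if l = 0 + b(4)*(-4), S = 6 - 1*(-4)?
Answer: 341 - I*√43 ≈ 341.0 - 6.5574*I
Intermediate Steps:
S = 10 (S = 6 + 4 = 10)
O = 341
l = 16 (l = 0 - 4*(-4) = 0 + 16 = 16)
s(p, x) = 6 (s(p, x) = 16 - 1*10 = 16 - 10 = 6)
O - √(-49 + s(10, 13)) = 341 - √(-49 + 6) = 341 - √(-43) = 341 - I*√43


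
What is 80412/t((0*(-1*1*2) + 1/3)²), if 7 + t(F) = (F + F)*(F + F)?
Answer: -6513372/563 ≈ -11569.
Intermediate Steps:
t(F) = -7 + 4*F² (t(F) = -7 + (F + F)*(F + F) = -7 + (2*F)*(2*F) = -7 + 4*F²)
80412/t((0*(-1*1*2) + 1/3)²) = 80412/(-7 + 4*((0*(-1*1*2) + 1/3)²)²) = 80412/(-7 + 4*((0*(-1*2) + ⅓)²)²) = 80412/(-7 + 4*((0*(-2) + ⅓)²)²) = 80412/(-7 + 4*((0 + ⅓)²)²) = 80412/(-7 + 4*((⅓)²)²) = 80412/(-7 + 4*(⅑)²) = 80412/(-7 + 4*(1/81)) = 80412/(-7 + 4/81) = 80412/(-563/81) = 80412*(-81/563) = -6513372/563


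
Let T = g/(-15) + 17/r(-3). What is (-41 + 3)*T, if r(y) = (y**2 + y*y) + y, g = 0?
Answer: -646/15 ≈ -43.067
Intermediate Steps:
r(y) = y + 2*y**2 (r(y) = (y**2 + y**2) + y = 2*y**2 + y = y + 2*y**2)
T = 17/15 (T = 0/(-15) + 17/((-3*(1 + 2*(-3)))) = 0*(-1/15) + 17/((-3*(1 - 6))) = 0 + 17/((-3*(-5))) = 0 + 17/15 = 17/15 ≈ 1.1333)
(-41 + 3)*T = (-41 + 3)*(17/15) = -38*17/15 = -646/15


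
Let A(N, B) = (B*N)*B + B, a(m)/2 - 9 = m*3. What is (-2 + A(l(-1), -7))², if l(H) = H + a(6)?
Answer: 6697744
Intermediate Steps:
a(m) = 18 + 6*m (a(m) = 18 + 2*(m*3) = 18 + 2*(3*m) = 18 + 6*m)
l(H) = 54 + H (l(H) = H + (18 + 6*6) = H + (18 + 36) = H + 54 = 54 + H)
A(N, B) = B + N*B² (A(N, B) = N*B² + B = B + N*B²)
(-2 + A(l(-1), -7))² = (-2 - 7*(1 - 7*(54 - 1)))² = (-2 - 7*(1 - 7*53))² = (-2 - 7*(1 - 371))² = (-2 - 7*(-370))² = (-2 + 2590)² = 2588² = 6697744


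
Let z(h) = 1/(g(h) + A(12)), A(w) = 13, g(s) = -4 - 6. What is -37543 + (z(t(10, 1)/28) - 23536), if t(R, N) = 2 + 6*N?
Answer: -183236/3 ≈ -61079.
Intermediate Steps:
g(s) = -10
z(h) = ⅓ (z(h) = 1/(-10 + 13) = 1/3 = ⅓)
-37543 + (z(t(10, 1)/28) - 23536) = -37543 + (⅓ - 23536) = -37543 - 70607/3 = -183236/3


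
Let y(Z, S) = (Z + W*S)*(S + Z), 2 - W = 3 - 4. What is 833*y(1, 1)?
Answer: 6664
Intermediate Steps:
W = 3 (W = 2 - (3 - 4) = 2 - 1*(-1) = 2 + 1 = 3)
y(Z, S) = (S + Z)*(Z + 3*S) (y(Z, S) = (Z + 3*S)*(S + Z) = (S + Z)*(Z + 3*S))
833*y(1, 1) = 833*(1² + 3*1² + 4*1*1) = 833*(1 + 3*1 + 4) = 833*(1 + 3 + 4) = 833*8 = 6664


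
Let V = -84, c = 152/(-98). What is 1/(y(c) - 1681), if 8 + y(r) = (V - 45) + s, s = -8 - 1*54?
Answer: -1/1880 ≈ -0.00053191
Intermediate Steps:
c = -76/49 (c = 152*(-1/98) = -76/49 ≈ -1.5510)
s = -62 (s = -8 - 54 = -62)
y(r) = -199 (y(r) = -8 + ((-84 - 45) - 62) = -8 + (-129 - 62) = -8 - 191 = -199)
1/(y(c) - 1681) = 1/(-199 - 1681) = 1/(-1880) = -1/1880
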